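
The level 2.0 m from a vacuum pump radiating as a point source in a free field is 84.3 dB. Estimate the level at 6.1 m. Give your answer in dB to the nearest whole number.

Point-source attenuation: ΔL = 20·log₁₀(r₂/r₁) = 20·log₁₀(6.1/2.0) = 9.686 dB.
L₂ = 84.3 − 20·log₁₀(6.1/2.0) = 84.3 − 9.686 = 74.61 dB.

75 dB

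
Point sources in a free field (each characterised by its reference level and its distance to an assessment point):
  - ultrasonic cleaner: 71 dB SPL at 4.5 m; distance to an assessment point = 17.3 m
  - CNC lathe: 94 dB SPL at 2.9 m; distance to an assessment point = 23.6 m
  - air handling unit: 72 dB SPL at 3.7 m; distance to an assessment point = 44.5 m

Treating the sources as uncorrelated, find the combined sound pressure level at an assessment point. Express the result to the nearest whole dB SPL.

76 dB SPL

Apply inverse-square spreading to bring every level to the receiver, then sum 10^(L/10).
ultrasonic cleaner: 71 − 20·log₁₀(17.3/4.5) = 71 − 11.70 = 59.30 dB SPL.
CNC lathe: 94 − 20·log₁₀(23.6/2.9) = 94 − 18.21 = 75.79 dB SPL.
air handling unit: 72 − 20·log₁₀(44.5/3.7) = 72 − 21.60 = 50.40 dB SPL.
Σ 10^(L/10) = 3.889e+07 → L_total = 10·log₁₀(3.889e+07) = 75.90 dB SPL.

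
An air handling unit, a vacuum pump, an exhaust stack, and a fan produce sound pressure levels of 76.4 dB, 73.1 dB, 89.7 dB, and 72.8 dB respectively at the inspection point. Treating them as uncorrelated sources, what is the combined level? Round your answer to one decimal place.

90.1 dB

For uncorrelated sources the intensities add, so convert each level to linear form, sum, and take 10·log₁₀ of the total.
Σ 10^(L/10) = 10^(76.4/10) + 10^(73.1/10) + 10^(89.7/10) + 10^(72.8/10) = 1.016e+09.
L_total = 10·log₁₀(1.016e+09) = 90.07 dB.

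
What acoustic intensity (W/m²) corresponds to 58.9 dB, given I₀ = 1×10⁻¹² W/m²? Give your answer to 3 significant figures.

I = I₀·10^(L/10) = 10⁻¹² × 10^(58.9/10) = 10^(-6.110).

7.76e-07 W/m²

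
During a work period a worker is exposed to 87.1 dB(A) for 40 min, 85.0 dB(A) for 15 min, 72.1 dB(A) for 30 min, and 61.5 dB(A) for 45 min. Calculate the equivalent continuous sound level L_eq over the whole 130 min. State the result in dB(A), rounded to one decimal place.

83.0 dB(A)

Weight each interval's intensity by its duration and average over T = 130 min:
Σ tᵢ·10^(Lᵢ/10) = 40·10^(87.1/10) + 15·10^(85.0/10) + 30·10^(72.1/10) + 45·10^(61.5/10) = 2.581e+10.
L_eq = 10·log₁₀(2.581e+10/130) = 82.98 dB(A).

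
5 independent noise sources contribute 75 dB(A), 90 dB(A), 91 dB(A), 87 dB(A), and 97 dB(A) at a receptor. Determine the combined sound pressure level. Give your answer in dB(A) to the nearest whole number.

99 dB(A)

For uncorrelated sources the intensities add, so convert each level to linear form, sum, and take 10·log₁₀ of the total.
Σ 10^(L/10) = 10^(75/10) + 10^(90/10) + 10^(91/10) + 10^(87/10) + 10^(97/10) = 7.804e+09.
L_total = 10·log₁₀(7.804e+09) = 98.92 dB(A).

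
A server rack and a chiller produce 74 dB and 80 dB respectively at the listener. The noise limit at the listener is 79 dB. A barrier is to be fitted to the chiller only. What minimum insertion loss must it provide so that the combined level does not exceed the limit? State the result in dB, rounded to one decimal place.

Everything except the chiller sums to 10^(74/10) = 2.512e+07 in linear terms, 74.00 dB.
To meet 79 dB overall, the treated chiller may contribute at most 10^(79/10) − 2.512e+07 = 5.431e+07, i.e. 77.35 dB.
So the chiller must be reduced from 80 to 77.35 dB: IL = 2.65 dB.

2.7 dB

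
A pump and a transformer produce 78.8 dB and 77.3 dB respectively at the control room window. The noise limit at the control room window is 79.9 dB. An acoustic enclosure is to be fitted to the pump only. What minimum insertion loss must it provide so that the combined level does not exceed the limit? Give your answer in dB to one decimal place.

The untreated sources together contribute 10^(77.3/10) = 5.370e+07, i.e. 77.30 dB.
The limit corresponds to 10^(79.9/10) = 9.772e+07; subtracting the fixed part leaves 4.402e+07 for the pump, i.e. 76.44 dB.
Required insertion loss = 78.8 − 76.44 = 2.36 dB.

2.4 dB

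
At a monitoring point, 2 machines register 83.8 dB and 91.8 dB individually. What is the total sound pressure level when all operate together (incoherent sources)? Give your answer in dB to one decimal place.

92.4 dB

Incoherent sources combine by intensity addition: L_total = 10·log₁₀(Σ 10^(L_i/10)).
Σ 10^(L/10) = 10^(83.8/10) + 10^(91.8/10) = 1.753e+09.
L_total = 10·log₁₀(1.753e+09) = 92.44 dB.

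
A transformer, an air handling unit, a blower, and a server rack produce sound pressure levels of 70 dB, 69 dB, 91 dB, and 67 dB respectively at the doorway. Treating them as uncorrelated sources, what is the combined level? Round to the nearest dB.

For uncorrelated sources the intensities add, so convert each level to linear form, sum, and take 10·log₁₀ of the total.
Σ 10^(L/10) = 10^(70/10) + 10^(69/10) + 10^(91/10) + 10^(67/10) = 1.282e+09.
L_total = 10·log₁₀(1.282e+09) = 91.08 dB.

91 dB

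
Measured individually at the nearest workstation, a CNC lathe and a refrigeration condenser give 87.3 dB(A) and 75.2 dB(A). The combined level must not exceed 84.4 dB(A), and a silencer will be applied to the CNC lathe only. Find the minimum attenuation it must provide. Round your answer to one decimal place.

3.5 dB

The untreated sources together contribute 10^(75.2/10) = 3.311e+07, i.e. 75.20 dB(A).
The limit corresponds to 10^(84.4/10) = 2.754e+08; subtracting the fixed part leaves 2.423e+08 for the CNC lathe, i.e. 83.84 dB(A).
Required insertion loss = 87.3 − 83.84 = 3.46 dB.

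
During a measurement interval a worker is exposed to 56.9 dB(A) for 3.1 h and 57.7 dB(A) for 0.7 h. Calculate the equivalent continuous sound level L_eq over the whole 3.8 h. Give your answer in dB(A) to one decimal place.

L_eq = 10·log₁₀[(1/T)·Σ tᵢ·10^(Lᵢ/10)] with T = 3.8 h.
Σ tᵢ·10^(Lᵢ/10) = 3.1·10^(56.9/10) + 0.7·10^(57.7/10) = 1.931e+06.
L_eq = 10·log₁₀(1.931e+06/3.8) = 57.06 dB(A).

57.1 dB(A)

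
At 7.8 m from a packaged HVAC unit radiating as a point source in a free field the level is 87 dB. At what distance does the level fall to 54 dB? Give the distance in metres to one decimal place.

The 33.0 dB drop corresponds to a distance ratio of 10^(33.0/20) for a point source.
r₂ = 7.8·10^((87−54)/20) = 7.8·10^(33.0/20) = 348.41 m.

348.4 m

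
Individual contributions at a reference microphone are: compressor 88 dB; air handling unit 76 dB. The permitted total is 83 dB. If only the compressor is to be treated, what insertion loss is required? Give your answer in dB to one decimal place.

6.0 dB

The untreated sources together contribute 10^(76/10) = 3.981e+07, i.e. 76.00 dB.
The limit corresponds to 10^(83/10) = 1.995e+08; subtracting the fixed part leaves 1.597e+08 for the compressor, i.e. 82.03 dB.
Required insertion loss = 88 − 82.03 = 5.97 dB.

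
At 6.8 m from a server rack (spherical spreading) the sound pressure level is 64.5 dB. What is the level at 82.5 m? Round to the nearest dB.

Point-source attenuation: ΔL = 20·log₁₀(r₂/r₁) = 20·log₁₀(82.5/6.8) = 21.679 dB.
L₂ = 64.5 − 20·log₁₀(82.5/6.8) = 64.5 − 21.679 = 42.82 dB.

43 dB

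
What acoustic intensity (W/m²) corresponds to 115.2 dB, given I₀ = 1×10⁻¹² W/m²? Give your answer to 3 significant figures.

0.331 W/m²

I/I₀ = 10^(115.2/10) = 3.311e+11, so I = 3.311e+11 × 10⁻¹² W/m².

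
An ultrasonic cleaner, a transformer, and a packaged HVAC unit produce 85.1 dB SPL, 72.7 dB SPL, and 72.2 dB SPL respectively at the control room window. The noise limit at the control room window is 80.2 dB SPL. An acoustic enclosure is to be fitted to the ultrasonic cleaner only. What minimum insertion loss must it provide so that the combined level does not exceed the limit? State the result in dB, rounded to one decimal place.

The untreated sources together contribute 10^(72.7/10) + 10^(72.2/10) = 3.522e+07, i.e. 75.47 dB SPL.
The limit corresponds to 10^(80.2/10) = 1.047e+08; subtracting the fixed part leaves 6.950e+07 for the ultrasonic cleaner, i.e. 78.42 dB SPL.
So the ultrasonic cleaner must be reduced from 85.1 to 78.42 dB SPL: IL = 6.68 dB.

6.7 dB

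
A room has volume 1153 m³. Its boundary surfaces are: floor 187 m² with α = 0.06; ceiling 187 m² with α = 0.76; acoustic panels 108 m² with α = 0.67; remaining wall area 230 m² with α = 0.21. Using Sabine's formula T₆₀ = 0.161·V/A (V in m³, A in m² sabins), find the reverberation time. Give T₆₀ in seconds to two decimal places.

0.68 s

A = Σ Sᵢαᵢ = 187·0.06 + 187·0.76 + 108·0.67 + 230·0.21 = 274.00 m².
T₆₀ = 0.161·V/A = 0.161·1153/274.00 = 0.677 s.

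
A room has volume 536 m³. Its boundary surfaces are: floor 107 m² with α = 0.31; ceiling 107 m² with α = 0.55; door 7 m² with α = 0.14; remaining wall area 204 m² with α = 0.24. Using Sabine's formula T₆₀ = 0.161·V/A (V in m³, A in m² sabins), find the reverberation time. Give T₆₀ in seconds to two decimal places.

A = Σ Sᵢαᵢ = 107·0.31 + 107·0.55 + 7·0.14 + 204·0.24 = 141.96 m².
T₆₀ = 0.161·V/A = 0.161·536/141.96 = 0.608 s.

0.61 s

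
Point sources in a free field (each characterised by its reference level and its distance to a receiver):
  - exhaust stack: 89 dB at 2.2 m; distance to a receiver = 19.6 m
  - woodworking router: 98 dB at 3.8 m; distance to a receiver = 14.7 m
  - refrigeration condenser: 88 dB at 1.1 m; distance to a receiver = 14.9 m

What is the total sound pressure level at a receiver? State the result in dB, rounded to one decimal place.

First find each source's level at the receiver (point-source: −20·log₁₀(r/r_ref)), then combine on an intensity basis.
exhaust stack: 89 − 20·log₁₀(19.6/2.2) = 89 − 19.00 = 70.00 dB.
woodworking router: 98 − 20·log₁₀(14.7/3.8) = 98 − 11.75 = 86.25 dB.
refrigeration condenser: 88 − 20·log₁₀(14.9/1.1) = 88 − 22.64 = 65.36 dB.
Σ 10^(L/10) = 4.351e+08 → L_total = 10·log₁₀(4.351e+08) = 86.39 dB.

86.4 dB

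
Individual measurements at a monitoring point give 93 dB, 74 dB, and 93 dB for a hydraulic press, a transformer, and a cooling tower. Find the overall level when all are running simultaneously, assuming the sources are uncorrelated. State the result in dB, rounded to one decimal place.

Incoherent sources combine by intensity addition: L_total = 10·log₁₀(Σ 10^(L_i/10)).
Σ 10^(L/10) = 10^(93/10) + 10^(74/10) + 10^(93/10) = 4.016e+09.
L_total = 10·log₁₀(4.016e+09) = 96.04 dB.

96.0 dB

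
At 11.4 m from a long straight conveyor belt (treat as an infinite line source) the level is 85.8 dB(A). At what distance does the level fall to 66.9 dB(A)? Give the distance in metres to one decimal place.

For a line source L₁ − L₂ = 10·log₁₀(r₂/r₁), so r₂ = r₁·10^((L₁−L₂)/10).
r₂ = 11.4·10^((85.8−66.9)/10) = 11.4·10^(18.9/10) = 884.92 m.

884.9 m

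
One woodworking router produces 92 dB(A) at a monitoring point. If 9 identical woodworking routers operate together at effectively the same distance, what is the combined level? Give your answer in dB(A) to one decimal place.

With 9 equal, uncorrelated contributions the intensity is 9× that of one unit, giving a rise of 10·log₁₀ 9.
L_total = 92 + 10·log₁₀(9) = 92 + 9.542 = 101.54 dB(A).

101.5 dB(A)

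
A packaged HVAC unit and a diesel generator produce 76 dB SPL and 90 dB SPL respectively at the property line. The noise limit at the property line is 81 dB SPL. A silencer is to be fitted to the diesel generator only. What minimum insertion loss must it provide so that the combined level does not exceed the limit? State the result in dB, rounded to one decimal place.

Everything except the diesel generator sums to 10^(76/10) = 3.981e+07 in linear terms, 76.00 dB SPL.
To meet 81 dB SPL overall, the treated diesel generator may contribute at most 10^(81/10) − 3.981e+07 = 8.608e+07, i.e. 79.35 dB SPL.
So the diesel generator must be reduced from 90 to 79.35 dB SPL: IL = 10.65 dB.

10.7 dB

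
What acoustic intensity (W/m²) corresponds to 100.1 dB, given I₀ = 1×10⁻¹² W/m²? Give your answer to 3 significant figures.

0.0102 W/m²

L = 10·log₁₀(I/I₀) ⇒ I = I₀·10^(L/10) = 10⁻¹² × 10^10.01.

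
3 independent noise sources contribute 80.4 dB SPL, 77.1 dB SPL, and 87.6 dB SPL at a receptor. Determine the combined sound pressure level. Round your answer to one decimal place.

Incoherent sources combine by intensity addition: L_total = 10·log₁₀(Σ 10^(L_i/10)).
Σ 10^(L/10) = 10^(80.4/10) + 10^(77.1/10) + 10^(87.6/10) = 7.364e+08.
L_total = 10·log₁₀(7.364e+08) = 88.67 dB SPL.

88.7 dB SPL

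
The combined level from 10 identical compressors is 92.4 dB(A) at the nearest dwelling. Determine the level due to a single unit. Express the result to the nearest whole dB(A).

10 equal contributions raise the level by 10·log₁₀ 10 = 10.000 dB, so each unit alone gives 92.4 − 10.000.

82 dB(A)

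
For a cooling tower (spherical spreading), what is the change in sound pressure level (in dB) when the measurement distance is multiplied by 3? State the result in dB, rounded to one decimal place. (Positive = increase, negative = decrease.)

-9.5 dB

With spherical spreading the level changes by −20·log₁₀(r₂/r₁).
ΔL = −20·log₁₀(3) = -9.54 dB.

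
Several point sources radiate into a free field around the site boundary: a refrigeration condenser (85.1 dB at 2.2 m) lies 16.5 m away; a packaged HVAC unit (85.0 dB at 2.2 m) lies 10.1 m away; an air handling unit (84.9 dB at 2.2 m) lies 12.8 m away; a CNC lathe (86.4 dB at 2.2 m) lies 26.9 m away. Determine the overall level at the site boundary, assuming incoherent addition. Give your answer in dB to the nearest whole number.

First find each source's level at the receiver (point-source: −20·log₁₀(r/r_ref)), then combine on an intensity basis.
refrigeration condenser: 85.1 − 20·log₁₀(16.5/2.2) = 85.1 − 17.50 = 67.60 dB.
packaged HVAC unit: 85.0 − 20·log₁₀(10.1/2.2) = 85.0 − 13.24 = 71.76 dB.
air handling unit: 84.9 − 20·log₁₀(12.8/2.2) = 84.9 − 15.30 = 69.60 dB.
CNC lathe: 86.4 − 20·log₁₀(26.9/2.2) = 86.4 − 21.75 = 64.65 dB.
Σ 10^(L/10) = 3.281e+07 → L_total = 10·log₁₀(3.281e+07) = 75.16 dB.

75 dB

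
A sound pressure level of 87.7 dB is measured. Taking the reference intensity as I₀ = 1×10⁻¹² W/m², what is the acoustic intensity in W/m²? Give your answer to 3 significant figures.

0.000589 W/m²

L = 10·log₁₀(I/I₀) ⇒ I = I₀·10^(L/10) = 10⁻¹² × 10^8.77.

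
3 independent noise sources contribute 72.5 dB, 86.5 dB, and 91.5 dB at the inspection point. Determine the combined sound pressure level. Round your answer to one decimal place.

92.7 dB

Incoherent sources combine by intensity addition: L_total = 10·log₁₀(Σ 10^(L_i/10)).
Σ 10^(L/10) = 10^(72.5/10) + 10^(86.5/10) + 10^(91.5/10) = 1.877e+09.
L_total = 10·log₁₀(1.877e+09) = 92.73 dB.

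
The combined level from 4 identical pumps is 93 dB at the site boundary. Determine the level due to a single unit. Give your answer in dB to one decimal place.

87.0 dB

For N identical incoherent sources L_total = L₁ + 10·log₁₀ N, so L₁ = 93 − 10·log₁₀(4) = 93 − 6.021.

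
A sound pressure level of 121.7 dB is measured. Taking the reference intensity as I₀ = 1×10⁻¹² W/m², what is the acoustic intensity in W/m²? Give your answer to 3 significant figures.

1.48 W/m²

I/I₀ = 10^(121.7/10) = 1.479e+12, so I = 1.479e+12 × 10⁻¹² W/m².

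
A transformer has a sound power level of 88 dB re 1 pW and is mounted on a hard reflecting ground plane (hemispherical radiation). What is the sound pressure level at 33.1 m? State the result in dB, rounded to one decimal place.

49.6 dB

L_p = L_w − 10·log₁₀(2π·r²) with r = 33.1 m.
2π·r² = 6884 m², 10·log₁₀ of that is 38.378 dB.
L_p = 88 − 38.378 = 49.62 dB.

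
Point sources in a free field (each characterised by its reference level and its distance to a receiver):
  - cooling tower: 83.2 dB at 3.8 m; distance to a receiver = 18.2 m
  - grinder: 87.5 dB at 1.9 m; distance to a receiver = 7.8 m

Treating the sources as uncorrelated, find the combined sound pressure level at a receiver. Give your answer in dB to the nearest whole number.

76 dB

First find each source's level at the receiver (point-source: −20·log₁₀(r/r_ref)), then combine on an intensity basis.
cooling tower: 83.2 − 20·log₁₀(18.2/3.8) = 83.2 − 13.61 = 69.59 dB.
grinder: 87.5 − 20·log₁₀(7.8/1.9) = 87.5 − 12.27 = 75.23 dB.
Σ 10^(L/10) = 4.248e+07 → L_total = 10·log₁₀(4.248e+07) = 76.28 dB.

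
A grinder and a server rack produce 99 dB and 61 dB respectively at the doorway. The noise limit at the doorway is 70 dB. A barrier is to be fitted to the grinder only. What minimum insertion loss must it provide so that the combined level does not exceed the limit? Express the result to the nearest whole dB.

Everything except the grinder sums to 10^(61/10) = 1.259e+06 in linear terms, 61.00 dB.
To meet 70 dB overall, the treated grinder may contribute at most 10^(70/10) − 1.259e+06 = 8.741e+06, i.e. 69.42 dB.
So the grinder must be reduced from 99 to 69.42 dB: IL = 29.58 dB.

30 dB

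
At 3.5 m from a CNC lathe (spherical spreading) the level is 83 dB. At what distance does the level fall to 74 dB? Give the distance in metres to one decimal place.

9.9 m

For a point source L₁ − L₂ = 20·log₁₀(r₂/r₁), so r₂ = r₁·10^((L₁−L₂)/20).
r₂ = 3.5·10^((83−74)/20) = 3.5·10^(9.0/20) = 9.86 m.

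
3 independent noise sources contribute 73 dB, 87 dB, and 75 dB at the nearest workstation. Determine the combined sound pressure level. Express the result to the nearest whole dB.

For uncorrelated sources the intensities add, so convert each level to linear form, sum, and take 10·log₁₀ of the total.
Σ 10^(L/10) = 10^(73/10) + 10^(87/10) + 10^(75/10) = 5.528e+08.
L_total = 10·log₁₀(5.528e+08) = 87.43 dB.

87 dB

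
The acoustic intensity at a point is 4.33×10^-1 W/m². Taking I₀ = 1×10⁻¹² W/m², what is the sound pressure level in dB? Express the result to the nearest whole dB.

116 dB

I/I₀ = 4.33×10^-1/10⁻¹² = 4.33×10^11, and L = 10·log₁₀(I/I₀).
L = 10·(0.6365 + 11) = 116.36 dB.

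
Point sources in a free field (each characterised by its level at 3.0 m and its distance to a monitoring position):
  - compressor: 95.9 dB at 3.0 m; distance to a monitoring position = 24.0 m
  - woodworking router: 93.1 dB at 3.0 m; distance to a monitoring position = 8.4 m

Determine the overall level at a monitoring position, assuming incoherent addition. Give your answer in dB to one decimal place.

85.1 dB

Propagate each source to the receiver with L = L_ref − 20·log₁₀(r/r_ref), then add intensities.
compressor: 95.9 − 20·log₁₀(24.0/3.0) = 95.9 − 18.06 = 77.84 dB.
woodworking router: 93.1 − 20·log₁₀(8.4/3.0) = 93.1 − 8.94 = 84.16 dB.
Σ 10^(L/10) = 3.212e+08 → L_total = 10·log₁₀(3.212e+08) = 85.07 dB.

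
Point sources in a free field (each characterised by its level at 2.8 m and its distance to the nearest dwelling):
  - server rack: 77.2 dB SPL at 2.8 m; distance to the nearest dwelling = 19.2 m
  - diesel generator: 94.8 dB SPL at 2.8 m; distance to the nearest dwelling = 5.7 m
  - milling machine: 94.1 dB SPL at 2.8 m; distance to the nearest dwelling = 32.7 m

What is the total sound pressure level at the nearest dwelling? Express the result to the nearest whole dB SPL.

89 dB SPL

Apply inverse-square spreading to bring every level to the receiver, then sum 10^(L/10).
server rack: 77.2 − 20·log₁₀(19.2/2.8) = 77.2 − 16.72 = 60.48 dB SPL.
diesel generator: 94.8 − 20·log₁₀(5.7/2.8) = 94.8 − 6.17 = 88.63 dB SPL.
milling machine: 94.1 − 20·log₁₀(32.7/2.8) = 94.1 − 21.35 = 72.75 dB SPL.
Σ 10^(L/10) = 7.487e+08 → L_total = 10·log₁₀(7.487e+08) = 88.74 dB SPL.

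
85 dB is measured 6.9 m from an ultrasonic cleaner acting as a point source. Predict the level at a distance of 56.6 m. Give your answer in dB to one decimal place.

66.7 dB

For a point source, L₂ = L₁ − 20·log₁₀(r₂/r₁).
L₂ = 85 − 20·log₁₀(56.6/6.9) = 85 − 18.279 = 66.72 dB.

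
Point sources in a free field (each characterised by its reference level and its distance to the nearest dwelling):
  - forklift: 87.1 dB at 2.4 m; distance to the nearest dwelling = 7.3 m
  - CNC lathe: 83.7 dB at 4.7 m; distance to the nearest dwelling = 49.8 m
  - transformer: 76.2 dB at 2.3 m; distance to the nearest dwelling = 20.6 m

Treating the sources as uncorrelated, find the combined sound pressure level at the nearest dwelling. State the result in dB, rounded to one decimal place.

77.6 dB

First find each source's level at the receiver (point-source: −20·log₁₀(r/r_ref)), then combine on an intensity basis.
forklift: 87.1 − 20·log₁₀(7.3/2.4) = 87.1 − 9.66 = 77.44 dB.
CNC lathe: 83.7 − 20·log₁₀(49.8/4.7) = 83.7 − 20.50 = 63.20 dB.
transformer: 76.2 − 20·log₁₀(20.6/2.3) = 76.2 − 19.04 = 57.16 dB.
Σ 10^(L/10) = 5.804e+07 → L_total = 10·log₁₀(5.804e+07) = 77.64 dB.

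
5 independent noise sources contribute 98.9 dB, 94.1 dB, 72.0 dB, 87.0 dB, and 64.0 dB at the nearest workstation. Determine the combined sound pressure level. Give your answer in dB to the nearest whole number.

100 dB

Incoherent sources combine by intensity addition: L_total = 10·log₁₀(Σ 10^(L_i/10)).
Σ 10^(L/10) = 10^(98.9/10) + 10^(94.1/10) + 10^(72.0/10) + 10^(87.0/10) + 10^(64.0/10) = 1.085e+10.
L_total = 10·log₁₀(1.085e+10) = 100.36 dB.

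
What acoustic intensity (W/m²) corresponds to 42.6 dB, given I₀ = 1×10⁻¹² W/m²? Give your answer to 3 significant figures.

L = 10·log₁₀(I/I₀) ⇒ I = I₀·10^(L/10) = 10⁻¹² × 10^4.26.

1.82e-08 W/m²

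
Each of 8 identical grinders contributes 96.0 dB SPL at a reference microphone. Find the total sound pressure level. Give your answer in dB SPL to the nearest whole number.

With 8 equal, uncorrelated contributions the intensity is 8× that of one unit, giving a rise of 10·log₁₀ 8.
L_total = 96.0 + 10·log₁₀(8) = 96.0 + 9.031 = 105.03 dB SPL.

105 dB SPL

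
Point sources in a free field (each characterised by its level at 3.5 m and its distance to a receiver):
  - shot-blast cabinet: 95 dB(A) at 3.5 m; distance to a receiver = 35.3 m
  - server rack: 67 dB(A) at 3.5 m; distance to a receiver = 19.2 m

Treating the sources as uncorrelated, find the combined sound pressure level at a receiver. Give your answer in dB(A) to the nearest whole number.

Propagate each source to the receiver with L = L_ref − 20·log₁₀(r/r_ref), then add intensities.
shot-blast cabinet: 95 − 20·log₁₀(35.3/3.5) = 95 − 20.07 = 74.93 dB(A).
server rack: 67 − 20·log₁₀(19.2/3.5) = 67 − 14.78 = 52.22 dB(A).
Σ 10^(L/10) = 3.125e+07 → L_total = 10·log₁₀(3.125e+07) = 74.95 dB(A).

75 dB(A)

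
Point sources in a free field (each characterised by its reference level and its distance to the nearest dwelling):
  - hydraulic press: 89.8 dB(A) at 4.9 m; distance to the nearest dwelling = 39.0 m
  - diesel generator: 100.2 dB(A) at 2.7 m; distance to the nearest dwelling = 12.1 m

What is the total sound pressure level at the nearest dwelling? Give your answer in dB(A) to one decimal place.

First find each source's level at the receiver (point-source: −20·log₁₀(r/r_ref)), then combine on an intensity basis.
hydraulic press: 89.8 − 20·log₁₀(39.0/4.9) = 89.8 − 18.02 = 71.78 dB(A).
diesel generator: 100.2 − 20·log₁₀(12.1/2.7) = 100.2 − 13.03 = 87.17 dB(A).
Σ 10^(L/10) = 5.365e+08 → L_total = 10·log₁₀(5.365e+08) = 87.30 dB(A).

87.3 dB(A)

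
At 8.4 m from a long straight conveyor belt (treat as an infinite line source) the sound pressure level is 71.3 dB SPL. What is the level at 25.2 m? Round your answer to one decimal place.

66.5 dB SPL

For a line source, L₂ = L₁ − 10·log₁₀(r₂/r₁).
L₂ = 71.3 − 10·log₁₀(25.2/8.4) = 71.3 − 4.771 = 66.53 dB SPL.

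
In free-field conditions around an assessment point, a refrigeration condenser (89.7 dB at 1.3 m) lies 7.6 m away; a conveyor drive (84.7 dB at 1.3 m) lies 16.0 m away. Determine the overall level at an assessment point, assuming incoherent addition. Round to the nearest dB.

Apply inverse-square spreading to bring every level to the receiver, then sum 10^(L/10).
refrigeration condenser: 89.7 − 20·log₁₀(7.6/1.3) = 89.7 − 15.34 = 74.36 dB.
conveyor drive: 84.7 − 20·log₁₀(16.0/1.3) = 84.7 − 21.80 = 62.90 dB.
Σ 10^(L/10) = 2.925e+07 → L_total = 10·log₁₀(2.925e+07) = 74.66 dB.

75 dB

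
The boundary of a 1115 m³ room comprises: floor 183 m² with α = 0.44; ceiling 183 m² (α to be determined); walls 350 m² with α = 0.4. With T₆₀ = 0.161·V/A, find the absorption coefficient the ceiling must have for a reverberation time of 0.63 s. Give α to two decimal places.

0.35

A = 0.161·V/T₆₀ = 0.161·1115/0.63 = 284.94 m² sabins.
Absorption from the other surfaces = 183·0.44 + 350·0.4 = 220.52 m², so the ceiling must supply 64.42 m² over 183 m².
α = 64.42/183 = 0.352.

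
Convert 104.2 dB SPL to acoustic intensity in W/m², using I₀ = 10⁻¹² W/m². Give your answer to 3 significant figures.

0.0263 W/m²

I/I₀ = 10^(104.2/10) = 2.63e+10, so I = 2.63e+10 × 10⁻¹² W/m².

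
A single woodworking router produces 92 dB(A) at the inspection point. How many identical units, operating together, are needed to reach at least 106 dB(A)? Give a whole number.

Need L₁ + 10·log₁₀ N ≥ 106, i.e. log₁₀ N ≥ 1.40.
N ≥ 10^(14.0/10) = 25.119, so N = 26.

26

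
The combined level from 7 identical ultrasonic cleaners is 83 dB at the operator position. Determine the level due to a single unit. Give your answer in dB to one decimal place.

7 equal contributions raise the level by 10·log₁₀ 7 = 8.451 dB, so each unit alone gives 83 − 8.451.

74.5 dB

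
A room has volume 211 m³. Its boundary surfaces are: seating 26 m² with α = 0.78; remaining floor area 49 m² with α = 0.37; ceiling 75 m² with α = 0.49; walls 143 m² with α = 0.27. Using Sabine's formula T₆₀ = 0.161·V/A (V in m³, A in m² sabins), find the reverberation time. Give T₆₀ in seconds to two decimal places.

0.30 s

Summing Sᵢαᵢ: 26·0.78 + 49·0.37 + 75·0.49 + 143·0.27 = 113.77 m².
T₆₀ = 0.161·V/A = 0.161·211/113.77 = 0.299 s.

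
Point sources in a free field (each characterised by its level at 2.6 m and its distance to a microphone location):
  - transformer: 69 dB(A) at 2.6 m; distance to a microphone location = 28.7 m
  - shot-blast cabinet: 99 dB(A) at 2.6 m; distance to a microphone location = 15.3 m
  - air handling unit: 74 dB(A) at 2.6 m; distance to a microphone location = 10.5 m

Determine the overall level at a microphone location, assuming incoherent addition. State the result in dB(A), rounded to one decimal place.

83.6 dB(A)

Apply inverse-square spreading to bring every level to the receiver, then sum 10^(L/10).
transformer: 69 − 20·log₁₀(28.7/2.6) = 69 − 20.86 = 48.14 dB(A).
shot-blast cabinet: 99 − 20·log₁₀(15.3/2.6) = 99 − 15.39 = 83.61 dB(A).
air handling unit: 74 − 20·log₁₀(10.5/2.6) = 74 − 12.12 = 61.88 dB(A).
Σ 10^(L/10) = 2.310e+08 → L_total = 10·log₁₀(2.310e+08) = 83.64 dB(A).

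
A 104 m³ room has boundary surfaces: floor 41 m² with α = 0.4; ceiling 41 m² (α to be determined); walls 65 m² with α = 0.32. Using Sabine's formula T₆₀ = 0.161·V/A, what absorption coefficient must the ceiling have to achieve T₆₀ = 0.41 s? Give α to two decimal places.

0.09

A = 0.161·V/T₆₀ = 0.161·104/0.41 = 40.84 m² sabins.
Absorption from the other surfaces = 41·0.4 + 65·0.32 = 37.20 m², so the ceiling must supply 3.64 m² over 41 m².
α = 3.64/41 = 0.089.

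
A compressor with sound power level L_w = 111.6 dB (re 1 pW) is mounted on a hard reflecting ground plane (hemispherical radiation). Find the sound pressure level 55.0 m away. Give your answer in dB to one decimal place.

68.8 dB

L_p = L_w − 10·log₁₀(2π·r²) with r = 55.0 m.
2π·r² = 1.901e+04 m², 10·log₁₀ of that is 42.789 dB.
L_p = 111.6 − 42.789 = 68.81 dB.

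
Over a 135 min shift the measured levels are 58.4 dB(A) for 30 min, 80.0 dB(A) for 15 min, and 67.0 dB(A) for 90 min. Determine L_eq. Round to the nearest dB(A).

The energy average is taken in the linear domain: L_eq = 10·log₁₀[(Σ tᵢ·10^(Lᵢ/10))/T], T = 135 min.
Σ tᵢ·10^(Lᵢ/10) = 30·10^(58.4/10) + 15·10^(80.0/10) + 90·10^(67.0/10) = 1.972e+09.
L_eq = 10·log₁₀(1.972e+09/135) = 71.65 dB(A).

72 dB(A)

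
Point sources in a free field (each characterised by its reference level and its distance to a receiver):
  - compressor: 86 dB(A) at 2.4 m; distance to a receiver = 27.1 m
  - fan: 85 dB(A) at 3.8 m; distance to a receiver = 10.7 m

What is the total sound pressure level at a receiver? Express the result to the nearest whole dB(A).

Propagate each source to the receiver with L = L_ref − 20·log₁₀(r/r_ref), then add intensities.
compressor: 86 − 20·log₁₀(27.1/2.4) = 86 − 21.06 = 64.94 dB(A).
fan: 85 − 20·log₁₀(10.7/3.8) = 85 − 8.99 = 76.01 dB(A).
Σ 10^(L/10) = 4.301e+07 → L_total = 10·log₁₀(4.301e+07) = 76.34 dB(A).

76 dB(A)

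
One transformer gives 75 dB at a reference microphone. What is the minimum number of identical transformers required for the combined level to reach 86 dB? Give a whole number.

N identical sources give L₁ + 10·log₁₀ N, so require 10·log₁₀ N ≥ 86 − 75 = 11.0 dB.
N ≥ 10^(11.0/10) = 12.589, so N = 13.

13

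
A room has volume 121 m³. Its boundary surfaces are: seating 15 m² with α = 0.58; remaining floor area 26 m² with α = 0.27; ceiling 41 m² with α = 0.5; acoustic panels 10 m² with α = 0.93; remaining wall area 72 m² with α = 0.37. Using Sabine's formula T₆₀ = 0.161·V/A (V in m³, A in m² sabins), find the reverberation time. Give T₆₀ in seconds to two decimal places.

0.27 s

Total absorption A = 15·0.58 + 26·0.27 + 41·0.5 + 10·0.93 + 72·0.37 = 72.16 m² sabins.
T₆₀ = 0.161·V/A = 0.161·121/72.16 = 0.270 s.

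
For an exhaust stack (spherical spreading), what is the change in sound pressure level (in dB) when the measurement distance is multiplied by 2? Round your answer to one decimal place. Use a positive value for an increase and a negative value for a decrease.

-6.0 dB

With spherical spreading the level changes by −20·log₁₀(r₂/r₁).
ΔL = −20·log₁₀(2) = -6.02 dB.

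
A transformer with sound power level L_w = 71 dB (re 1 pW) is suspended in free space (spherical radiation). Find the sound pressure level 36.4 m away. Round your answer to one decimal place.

Free-field spherical radiation: L_p = L_w − 10·log₁₀(4π·r²), r = 36.4 m.
4π·r² = 1.665e+04 m², 10·log₁₀ of that is 42.214 dB.
L_p = 71 − 42.214 = 28.79 dB.

28.8 dB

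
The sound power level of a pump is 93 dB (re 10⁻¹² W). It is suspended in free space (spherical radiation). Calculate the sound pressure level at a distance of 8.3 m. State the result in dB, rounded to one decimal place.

63.6 dB

Free-field spherical radiation: L_p = L_w − 10·log₁₀(4π·r²), r = 8.3 m.
4π·r² = 865.7 m², 10·log₁₀ of that is 29.374 dB.
L_p = 93 − 29.374 = 63.63 dB.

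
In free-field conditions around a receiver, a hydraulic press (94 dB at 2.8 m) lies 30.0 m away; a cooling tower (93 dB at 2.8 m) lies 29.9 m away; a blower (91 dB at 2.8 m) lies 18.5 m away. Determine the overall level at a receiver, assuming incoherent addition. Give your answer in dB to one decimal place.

Apply inverse-square spreading to bring every level to the receiver, then sum 10^(L/10).
hydraulic press: 94 − 20·log₁₀(30.0/2.8) = 94 − 20.60 = 73.40 dB.
cooling tower: 93 − 20·log₁₀(29.9/2.8) = 93 − 20.57 = 72.43 dB.
blower: 91 − 20·log₁₀(18.5/2.8) = 91 − 16.40 = 74.60 dB.
Σ 10^(L/10) = 6.822e+07 → L_total = 10·log₁₀(6.822e+07) = 78.34 dB.

78.3 dB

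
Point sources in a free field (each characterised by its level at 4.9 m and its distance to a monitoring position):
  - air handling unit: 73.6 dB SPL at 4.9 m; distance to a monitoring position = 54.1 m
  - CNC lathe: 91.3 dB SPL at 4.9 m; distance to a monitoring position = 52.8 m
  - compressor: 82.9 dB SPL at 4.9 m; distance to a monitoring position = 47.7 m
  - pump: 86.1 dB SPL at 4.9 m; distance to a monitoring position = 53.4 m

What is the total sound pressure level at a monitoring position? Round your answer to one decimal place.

First find each source's level at the receiver (point-source: −20·log₁₀(r/r_ref)), then combine on an intensity basis.
air handling unit: 73.6 − 20·log₁₀(54.1/4.9) = 73.6 − 20.86 = 52.74 dB SPL.
CNC lathe: 91.3 − 20·log₁₀(52.8/4.9) = 91.3 − 20.65 = 70.65 dB SPL.
compressor: 82.9 − 20·log₁₀(47.7/4.9) = 82.9 − 19.77 = 63.13 dB SPL.
pump: 86.1 − 20·log₁₀(53.4/4.9) = 86.1 − 20.75 = 65.35 dB SPL.
Σ 10^(L/10) = 1.729e+07 → L_total = 10·log₁₀(1.729e+07) = 72.38 dB SPL.

72.4 dB SPL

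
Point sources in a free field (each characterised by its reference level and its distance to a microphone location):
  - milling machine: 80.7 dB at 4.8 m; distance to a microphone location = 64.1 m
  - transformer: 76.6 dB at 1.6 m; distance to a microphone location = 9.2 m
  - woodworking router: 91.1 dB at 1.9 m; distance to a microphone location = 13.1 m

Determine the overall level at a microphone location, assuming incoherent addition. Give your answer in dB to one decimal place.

74.6 dB

Propagate each source to the receiver with L = L_ref − 20·log₁₀(r/r_ref), then add intensities.
milling machine: 80.7 − 20·log₁₀(64.1/4.8) = 80.7 − 22.51 = 58.19 dB.
transformer: 76.6 − 20·log₁₀(9.2/1.6) = 76.6 − 15.19 = 61.41 dB.
woodworking router: 91.1 − 20·log₁₀(13.1/1.9) = 91.1 − 16.77 = 74.33 dB.
Σ 10^(L/10) = 2.914e+07 → L_total = 10·log₁₀(2.914e+07) = 74.65 dB.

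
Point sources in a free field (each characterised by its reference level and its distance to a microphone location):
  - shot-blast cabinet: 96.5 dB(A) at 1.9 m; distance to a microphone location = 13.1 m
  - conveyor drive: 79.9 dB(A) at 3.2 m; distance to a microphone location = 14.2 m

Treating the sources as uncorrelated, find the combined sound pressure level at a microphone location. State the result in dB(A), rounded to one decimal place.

Propagate each source to the receiver with L = L_ref − 20·log₁₀(r/r_ref), then add intensities.
shot-blast cabinet: 96.5 − 20·log₁₀(13.1/1.9) = 96.5 − 16.77 = 79.73 dB(A).
conveyor drive: 79.9 − 20·log₁₀(14.2/3.2) = 79.9 − 12.94 = 66.96 dB(A).
Σ 10^(L/10) = 9.893e+07 → L_total = 10·log₁₀(9.893e+07) = 79.95 dB(A).

80.0 dB(A)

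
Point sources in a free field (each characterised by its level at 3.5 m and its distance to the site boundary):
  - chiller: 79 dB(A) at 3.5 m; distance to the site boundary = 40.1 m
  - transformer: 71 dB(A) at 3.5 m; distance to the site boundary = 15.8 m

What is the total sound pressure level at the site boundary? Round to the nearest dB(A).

Apply inverse-square spreading to bring every level to the receiver, then sum 10^(L/10).
chiller: 79 − 20·log₁₀(40.1/3.5) = 79 − 21.18 = 57.82 dB(A).
transformer: 71 − 20·log₁₀(15.8/3.5) = 71 − 13.09 = 57.91 dB(A).
Σ 10^(L/10) = 1.223e+06 → L_total = 10·log₁₀(1.223e+06) = 60.87 dB(A).

61 dB(A)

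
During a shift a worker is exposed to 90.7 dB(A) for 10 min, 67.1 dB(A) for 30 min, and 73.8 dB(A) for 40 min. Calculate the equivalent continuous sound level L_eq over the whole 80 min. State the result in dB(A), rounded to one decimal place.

The energy average is taken in the linear domain: L_eq = 10·log₁₀[(Σ tᵢ·10^(Lᵢ/10))/T], T = 80 min.
Σ tᵢ·10^(Lᵢ/10) = 10·10^(90.7/10) + 30·10^(67.1/10) + 40·10^(73.8/10) = 1.286e+10.
L_eq = 10·log₁₀(1.286e+10/80) = 82.06 dB(A).

82.1 dB(A)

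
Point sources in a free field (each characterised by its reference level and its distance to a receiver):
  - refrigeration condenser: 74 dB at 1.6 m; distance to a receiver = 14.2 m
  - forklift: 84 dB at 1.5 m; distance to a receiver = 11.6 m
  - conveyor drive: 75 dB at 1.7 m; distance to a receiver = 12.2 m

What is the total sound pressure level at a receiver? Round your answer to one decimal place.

67.1 dB

Apply inverse-square spreading to bring every level to the receiver, then sum 10^(L/10).
refrigeration condenser: 74 − 20·log₁₀(14.2/1.6) = 74 − 18.96 = 55.04 dB.
forklift: 84 − 20·log₁₀(11.6/1.5) = 84 − 17.77 = 66.23 dB.
conveyor drive: 75 − 20·log₁₀(12.2/1.7) = 75 − 17.12 = 57.88 dB.
Σ 10^(L/10) = 5.133e+06 → L_total = 10·log₁₀(5.133e+06) = 67.10 dB.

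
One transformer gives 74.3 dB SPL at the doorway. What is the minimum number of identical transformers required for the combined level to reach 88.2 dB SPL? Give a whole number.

25

N identical sources give L₁ + 10·log₁₀ N, so require 10·log₁₀ N ≥ 88.2 − 74.3 = 13.9 dB.
N ≥ 10^(13.9/10) = 24.547, so N = 25.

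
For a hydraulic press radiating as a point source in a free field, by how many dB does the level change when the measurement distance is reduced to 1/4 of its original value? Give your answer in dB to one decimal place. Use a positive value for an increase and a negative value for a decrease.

A point source loses 6 dB per doubling of distance; generally ΔL = −20·log₁₀(r₂/r₁).
ΔL = −20·log₁₀(0.25) = +12.04 dB.

+12.0 dB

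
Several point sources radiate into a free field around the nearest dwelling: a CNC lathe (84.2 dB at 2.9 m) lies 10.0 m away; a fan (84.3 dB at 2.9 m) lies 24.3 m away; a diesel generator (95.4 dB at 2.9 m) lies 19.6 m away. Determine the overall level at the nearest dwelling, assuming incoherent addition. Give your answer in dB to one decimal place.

Propagate each source to the receiver with L = L_ref − 20·log₁₀(r/r_ref), then add intensities.
CNC lathe: 84.2 − 20·log₁₀(10.0/2.9) = 84.2 − 10.75 = 73.45 dB.
fan: 84.3 − 20·log₁₀(24.3/2.9) = 84.3 − 18.46 = 65.84 dB.
diesel generator: 95.4 − 20·log₁₀(19.6/2.9) = 95.4 − 16.60 = 78.80 dB.
Σ 10^(L/10) = 1.019e+08 → L_total = 10·log₁₀(1.019e+08) = 80.08 dB.

80.1 dB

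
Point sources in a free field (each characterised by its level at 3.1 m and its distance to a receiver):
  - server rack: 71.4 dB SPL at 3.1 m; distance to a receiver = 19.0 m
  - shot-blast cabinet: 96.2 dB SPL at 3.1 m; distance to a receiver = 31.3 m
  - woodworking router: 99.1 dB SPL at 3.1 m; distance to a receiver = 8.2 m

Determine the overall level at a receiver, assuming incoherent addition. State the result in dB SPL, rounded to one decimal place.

90.8 dB SPL

First find each source's level at the receiver (point-source: −20·log₁₀(r/r_ref)), then combine on an intensity basis.
server rack: 71.4 − 20·log₁₀(19.0/3.1) = 71.4 − 15.75 = 55.65 dB SPL.
shot-blast cabinet: 96.2 − 20·log₁₀(31.3/3.1) = 96.2 − 20.08 = 76.12 dB SPL.
woodworking router: 99.1 − 20·log₁₀(8.2/3.1) = 99.1 − 8.45 = 90.65 dB SPL.
Σ 10^(L/10) = 1.203e+09 → L_total = 10·log₁₀(1.203e+09) = 90.80 dB SPL.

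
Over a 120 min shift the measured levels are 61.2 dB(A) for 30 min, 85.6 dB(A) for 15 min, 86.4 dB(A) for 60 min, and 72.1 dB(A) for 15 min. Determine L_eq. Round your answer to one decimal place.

84.2 dB(A)

L_eq = 10·log₁₀[(1/T)·Σ tᵢ·10^(Lᵢ/10)] with T = 120 min.
Σ tᵢ·10^(Lᵢ/10) = 30·10^(61.2/10) + 15·10^(85.6/10) + 60·10^(86.4/10) + 15·10^(72.1/10) = 3.192e+10.
L_eq = 10·log₁₀(3.192e+10/120) = 84.25 dB(A).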